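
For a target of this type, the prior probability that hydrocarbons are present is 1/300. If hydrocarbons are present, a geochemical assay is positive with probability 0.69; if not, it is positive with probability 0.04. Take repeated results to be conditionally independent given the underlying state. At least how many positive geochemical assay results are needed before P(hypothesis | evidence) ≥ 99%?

4

Prior odds: (1/300) ÷ (299/300) = 1/299.
Likelihood ratio of a positive = 0.69/0.04 = 17.25.
Target odds: 0.99 ÷ 0.01 = 99.
Need (1/299) × 17.25ⁿ ≥ 99, i.e. 17.25ⁿ ≥ 29601.
17.25³ = 5132.953125 falls short of 29601 but 17.25⁴ = 22667121/256 reaches it, so n = 4.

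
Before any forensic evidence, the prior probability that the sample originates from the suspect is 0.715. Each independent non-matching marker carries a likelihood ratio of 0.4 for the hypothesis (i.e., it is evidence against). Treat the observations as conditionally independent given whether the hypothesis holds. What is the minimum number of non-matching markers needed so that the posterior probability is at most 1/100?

Prior odds: 0.715 ÷ 0.285 = 143/57.
Likelihood ratio per non-matching marker = 0.4.
Target posterior odds = 0.01/0.99 = 1/99.
Require 0.4ⁿ ≤ 1/99 ÷ (143/57) = 19/4719.
0.4⁶ = 64/15625 is still above 19/4719 but 0.4⁷ = 128/78125 is at or below it, so n = 7.

7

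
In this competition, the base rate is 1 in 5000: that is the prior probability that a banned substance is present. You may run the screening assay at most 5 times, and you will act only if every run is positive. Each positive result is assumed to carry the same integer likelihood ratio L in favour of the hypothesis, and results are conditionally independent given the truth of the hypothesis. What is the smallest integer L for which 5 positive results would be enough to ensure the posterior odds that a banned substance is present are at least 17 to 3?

Prior odds = 0.0002/0.9998 = 1/4999.
Target odds = 17/3.
Need L⁵ ≥ 17/3 ÷ (1/4999) = 84983/3.
7⁵ = 16807 < 84983/3 ≤ 32768 = 8⁵, so L = 8.

8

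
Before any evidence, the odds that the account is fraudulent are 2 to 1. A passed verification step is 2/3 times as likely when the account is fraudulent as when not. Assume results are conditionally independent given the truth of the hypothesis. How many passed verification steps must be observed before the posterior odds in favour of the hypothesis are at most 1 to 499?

18

Prior odds = 2.
Likelihood ratio per passed verification step = 2/3.
Target odds = 1/499.
Need 2 × (2/3)ⁿ ≤ 1/499, i.e. (2/3)ⁿ ≤ 1/998.
(2/3)¹⁷ = 131072/129140163 is still above 1/998 but (2/3)¹⁸ = 262144/387420489 is at or below it, so n = 18.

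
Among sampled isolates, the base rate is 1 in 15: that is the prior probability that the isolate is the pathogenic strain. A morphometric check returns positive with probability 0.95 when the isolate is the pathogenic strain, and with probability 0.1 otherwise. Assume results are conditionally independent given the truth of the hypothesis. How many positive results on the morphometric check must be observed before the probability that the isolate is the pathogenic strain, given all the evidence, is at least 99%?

4

Prior odds: (1/15) ÷ (14/15) = 1/14.
Likelihood ratio of a positive result = 0.95/0.1 = 9.5.
Target posterior odds = 0.99/0.01 = 99.
Need (1/14) × 9.5ⁿ ≥ 99, i.e. 9.5ⁿ ≥ 1386.
9.5³ = 857.375 falls short of 1386 but 9.5⁴ = 8145.0625 reaches it, so n = 4.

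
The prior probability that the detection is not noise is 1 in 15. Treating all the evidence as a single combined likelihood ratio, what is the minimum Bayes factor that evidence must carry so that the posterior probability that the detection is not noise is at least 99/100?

Prior odds = (1/15)/(14/15) = 1/14.
Target odds = 0.99/0.01 = 99.
Required Bayes factor = 99 ÷ (1/14) = 1386.

1386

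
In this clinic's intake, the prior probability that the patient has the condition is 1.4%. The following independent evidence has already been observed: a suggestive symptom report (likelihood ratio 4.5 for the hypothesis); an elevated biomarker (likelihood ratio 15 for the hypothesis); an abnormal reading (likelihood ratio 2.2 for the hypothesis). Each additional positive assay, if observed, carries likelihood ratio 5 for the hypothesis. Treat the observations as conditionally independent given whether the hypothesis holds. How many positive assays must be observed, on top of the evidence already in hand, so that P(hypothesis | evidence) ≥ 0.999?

4

Prior odds = 0.014/0.986 = 7/493.
Combined Bayes factor of the evidence already in hand = 4.5 × 15 × 2.2 = 148.5.
Odds after that evidence = (7/493) × 148.5 = 2079/986.
Target odds = 0.999/0.001 = 999.
Need 5ⁿ ≥ 999 ÷ (2079/986) = 36482/77.
5³ = 125 falls short of 36482/77 but 5⁴ = 625 reaches it, so n = 4.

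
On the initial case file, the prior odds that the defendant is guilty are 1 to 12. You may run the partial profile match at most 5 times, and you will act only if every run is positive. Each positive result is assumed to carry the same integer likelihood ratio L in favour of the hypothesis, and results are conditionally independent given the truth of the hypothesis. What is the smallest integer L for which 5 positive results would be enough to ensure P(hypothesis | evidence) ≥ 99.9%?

Prior odds = 1/12.
Target odds = 0.999/0.001 = 999.
Need L⁵ ≥ 999 ÷ (1/12) = 11988.
6⁵ = 7776 < 11988 ≤ 16807 = 7⁵, so L = 7.

7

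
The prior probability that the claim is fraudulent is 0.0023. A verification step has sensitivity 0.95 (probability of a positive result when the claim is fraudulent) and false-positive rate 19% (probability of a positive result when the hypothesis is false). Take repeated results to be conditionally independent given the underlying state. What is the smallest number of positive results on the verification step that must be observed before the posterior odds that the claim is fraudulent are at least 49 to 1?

Prior odds: 0.0023 ÷ 0.9977 = 23/9977.
Likelihood ratio of a positive result = 0.95/0.19 = 5.
Target odds = 49.
Need (23/9977) × 5ⁿ ≥ 49, i.e. 5ⁿ ≥ 488873/23.
5⁶ = 15625 falls short of 488873/23 but 5⁷ = 78125 reaches it, so n = 7.

7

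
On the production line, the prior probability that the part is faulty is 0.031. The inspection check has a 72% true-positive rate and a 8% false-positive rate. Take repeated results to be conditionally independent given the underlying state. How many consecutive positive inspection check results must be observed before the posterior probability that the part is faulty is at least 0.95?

Prior odds = 0.031/0.969 = 31/969.
Likelihood ratio of a positive result = 0.72/0.08 = 9.
Target odds: 0.95 ÷ 0.05 = 19.
Require 9ⁿ ≥ 19 ÷ (31/969) = 18411/31.
9² = 81 falls short of 18411/31 but 9³ = 729 reaches it, so n = 3.

3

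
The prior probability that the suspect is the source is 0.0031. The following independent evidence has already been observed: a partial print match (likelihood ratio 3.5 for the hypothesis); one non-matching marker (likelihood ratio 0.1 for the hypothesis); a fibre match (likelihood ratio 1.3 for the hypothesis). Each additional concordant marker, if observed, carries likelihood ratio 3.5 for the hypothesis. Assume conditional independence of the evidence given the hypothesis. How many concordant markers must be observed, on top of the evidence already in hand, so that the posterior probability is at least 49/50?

9

Prior odds = 0.0031/0.9969 = 31/9969.
Combined Bayes factor of the evidence already in hand = 3.5 × 0.1 × 1.3 = 0.455.
Odds after that evidence = (31/9969) × 0.455 = 2821/1993800.
Target odds = 0.98/0.02 = 49.
Need 3.5ⁿ ≥ 49 ÷ (2821/1993800) = 13956600/403.
3.5⁸ = 5764801/256 falls short of 13956600/403 but 3.5⁹ = 40353607/512 reaches it, so n = 9.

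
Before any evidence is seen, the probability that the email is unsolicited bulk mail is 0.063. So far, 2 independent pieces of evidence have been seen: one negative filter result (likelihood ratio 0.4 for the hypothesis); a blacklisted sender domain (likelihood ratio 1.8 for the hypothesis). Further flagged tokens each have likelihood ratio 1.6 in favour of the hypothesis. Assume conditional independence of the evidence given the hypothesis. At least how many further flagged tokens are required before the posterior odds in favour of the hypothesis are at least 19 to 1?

Prior odds = 0.063/0.937 = 63/937.
Combined Bayes factor of the evidence already in hand = 0.4 × 1.8 = 0.72.
Odds after that evidence = (63/937) × 0.72 = 1134/23425.
Target odds = 19.
Need 1.6ⁿ ≥ 19 ÷ (1134/23425) = 445075/1134.
1.6¹² ≈281.475 falls short of 445075/1134 but 1.6¹³ ≈450.36 reaches it, so n = 13.

13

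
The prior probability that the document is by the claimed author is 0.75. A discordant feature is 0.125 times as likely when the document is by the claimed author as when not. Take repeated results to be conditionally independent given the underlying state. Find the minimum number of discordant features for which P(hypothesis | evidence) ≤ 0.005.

4

Prior odds: 0.75 ÷ 0.25 = 3.
Likelihood ratio per discordant feature = 0.125.
Target odds: 0.005 ÷ 0.995 = 1/199.
Require 0.125ⁿ ≤ 1/199 ÷ 3 = 1/597.
0.125³ = 0.001953125 is still above 1/597 but 0.125⁴ = 1/4096 is at or below it, so n = 4.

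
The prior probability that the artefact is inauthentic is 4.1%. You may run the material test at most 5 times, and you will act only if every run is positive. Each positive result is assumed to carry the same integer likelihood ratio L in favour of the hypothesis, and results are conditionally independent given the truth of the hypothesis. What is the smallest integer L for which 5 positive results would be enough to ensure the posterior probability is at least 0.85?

Prior odds = 0.041/0.959 = 41/959.
Target odds = 0.85/0.15 = 17/3.
Need L⁵ ≥ 17/3 ÷ (41/959) = 16303/123.
2⁵ = 32 < 16303/123 ≤ 243 = 3⁵, so L = 3.

3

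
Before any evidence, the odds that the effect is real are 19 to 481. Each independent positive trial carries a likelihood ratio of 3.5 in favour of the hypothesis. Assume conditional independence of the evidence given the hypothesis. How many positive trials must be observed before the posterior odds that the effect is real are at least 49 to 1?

Prior odds = 19/481.
Likelihood ratio per positive trial = 3.5.
Target odds = 49.
Require 3.5ⁿ ≥ 49 ÷ (19/481) = 23569/19.
3.5⁵ = 525.21875 falls short of 23569/19 but 3.5⁶ = 1838.265625 reaches it, so n = 6.

6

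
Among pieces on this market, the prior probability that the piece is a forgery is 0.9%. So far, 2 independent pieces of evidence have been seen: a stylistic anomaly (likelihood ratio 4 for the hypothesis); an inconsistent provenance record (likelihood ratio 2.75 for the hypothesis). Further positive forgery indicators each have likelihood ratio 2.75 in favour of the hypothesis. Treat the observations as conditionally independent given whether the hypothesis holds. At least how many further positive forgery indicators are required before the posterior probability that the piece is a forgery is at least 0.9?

5

Prior odds = 0.009/0.991 = 9/991.
Combined Bayes factor of the evidence already in hand = 4 × 2.75 = 11.
Odds after that evidence = (9/991) × 11 = 99/991.
Target odds = 0.9/0.1 = 9.
Need 2.75ⁿ ≥ 9 ÷ (99/991) = 991/11.
2.75⁴ = 57.19140625 falls short of 991/11 but 2.75⁵ = 161051/1024 reaches it, so n = 5.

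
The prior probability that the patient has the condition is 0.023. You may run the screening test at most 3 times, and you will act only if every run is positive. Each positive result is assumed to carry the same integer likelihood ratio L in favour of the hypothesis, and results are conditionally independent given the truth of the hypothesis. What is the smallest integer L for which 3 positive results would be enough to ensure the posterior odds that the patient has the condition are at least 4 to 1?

Prior odds = 0.023/0.977 = 23/977.
Target odds = 4.
Need L³ ≥ 4 ÷ (23/977) = 3908/23.
5³ = 125 < 3908/23 ≤ 216 = 6³, so L = 6.

6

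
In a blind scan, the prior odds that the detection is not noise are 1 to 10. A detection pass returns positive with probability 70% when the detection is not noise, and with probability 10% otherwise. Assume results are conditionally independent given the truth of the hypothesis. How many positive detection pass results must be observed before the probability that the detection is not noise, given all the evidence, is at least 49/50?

Prior odds = 0.1.
Likelihood ratio of a positive result = 0.7/0.1 = 7.
Target posterior odds = 0.98/0.02 = 49.
Require 7ⁿ ≥ 49 ÷ 0.1 = 490.
7³ = 343 falls short of 490 but 7⁴ = 2401 reaches it, so n = 4.

4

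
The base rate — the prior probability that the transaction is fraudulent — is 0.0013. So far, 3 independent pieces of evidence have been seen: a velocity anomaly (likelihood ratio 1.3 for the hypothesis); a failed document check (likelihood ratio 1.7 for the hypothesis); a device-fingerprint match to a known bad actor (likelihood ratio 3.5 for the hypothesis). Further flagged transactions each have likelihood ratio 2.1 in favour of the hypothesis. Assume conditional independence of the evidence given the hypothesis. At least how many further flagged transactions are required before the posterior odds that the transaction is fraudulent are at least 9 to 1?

10

Prior odds = 0.0013/0.9987 = 13/9987.
Combined Bayes factor of the evidence already in hand = 1.3 × 1.7 × 3.5 = 7.735.
Odds after that evidence = (13/9987) × 7.735 = 20111/1997400.
Target odds = 9.
Need 2.1ⁿ ≥ 9 ÷ (20111/1997400) = 17976600/20111.
2.1⁹ ≈794.28 falls short of 17976600/20111 but 2.1¹⁰ ≈1667.99 reaches it, so n = 10.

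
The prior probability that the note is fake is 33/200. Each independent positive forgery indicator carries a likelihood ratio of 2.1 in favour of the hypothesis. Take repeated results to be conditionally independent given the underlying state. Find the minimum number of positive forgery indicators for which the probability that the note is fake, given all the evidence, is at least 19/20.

Prior odds: 0.165 ÷ 0.835 = 33/167.
Likelihood ratio per positive forgery indicator = 2.1.
Target odds: 0.95 ÷ 0.05 = 19.
Need (33/167) × 2.1ⁿ ≥ 19, i.e. 2.1ⁿ ≥ 3173/33.
2.1⁶ = 85766121/1000000 falls short of 3173/33 but 2.1⁷ ≈180.109 reaches it, so n = 7.

7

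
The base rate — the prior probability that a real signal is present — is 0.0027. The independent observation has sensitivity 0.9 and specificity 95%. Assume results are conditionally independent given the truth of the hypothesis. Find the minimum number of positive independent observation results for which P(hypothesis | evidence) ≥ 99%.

Prior odds: 0.0027 ÷ 0.9973 = 27/9973.
False-positive rate = 1 − 0.95 = 0.05; likelihood ratio of a positive = 0.9/0.05 = 18.
Target posterior odds = 0.99/0.01 = 99.
Need (27/9973) × 18ⁿ ≥ 99, i.e. 18ⁿ ≥ 109703/3.
18³ = 5832 falls short of 109703/3 but 18⁴ = 104976 reaches it, so n = 4.

4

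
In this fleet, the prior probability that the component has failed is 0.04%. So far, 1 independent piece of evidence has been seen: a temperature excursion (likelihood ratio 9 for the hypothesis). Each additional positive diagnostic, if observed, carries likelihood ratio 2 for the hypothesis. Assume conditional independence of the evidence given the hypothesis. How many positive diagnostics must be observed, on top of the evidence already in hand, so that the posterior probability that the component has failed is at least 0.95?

Prior odds = 0.0004/0.9996 = 1/2499.
Bayes factor of the evidence already in hand = 9.
Odds after that evidence = (1/2499) × 9 = 3/833.
Target odds = 0.95/0.05 = 19.
Need 2ⁿ ≥ 19 ÷ (3/833) = 15827/3.
2¹² = 4096 falls short of 15827/3 but 2¹³ = 8192 reaches it, so n = 13.

13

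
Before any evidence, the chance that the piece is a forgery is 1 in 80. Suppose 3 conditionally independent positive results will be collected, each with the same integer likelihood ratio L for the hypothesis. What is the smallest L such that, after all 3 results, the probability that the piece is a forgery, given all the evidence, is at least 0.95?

Prior odds = 0.0125/0.9875 = 1/79.
Target odds = 0.95/0.05 = 19.
Need L³ ≥ 19 ÷ (1/79) = 1501.
11³ = 1331 < 1501 ≤ 1728 = 12³, so L = 12.

12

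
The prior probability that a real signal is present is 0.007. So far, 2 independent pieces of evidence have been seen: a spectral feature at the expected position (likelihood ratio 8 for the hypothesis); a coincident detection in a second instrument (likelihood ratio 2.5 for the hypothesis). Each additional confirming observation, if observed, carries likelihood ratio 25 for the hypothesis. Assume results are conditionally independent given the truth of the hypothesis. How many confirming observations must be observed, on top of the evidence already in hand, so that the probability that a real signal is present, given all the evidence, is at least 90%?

2

Prior odds = 0.007/0.993 = 7/993.
Combined Bayes factor of the evidence already in hand = 8 × 2.5 = 20.
Odds after that evidence = (7/993) × 20 = 140/993.
Target odds = 0.9/0.1 = 9.
Need 25ⁿ ≥ 9 ÷ (140/993) = 8937/140.
25¹ = 25 falls short of 8937/140 but 25² = 625 reaches it, so n = 2.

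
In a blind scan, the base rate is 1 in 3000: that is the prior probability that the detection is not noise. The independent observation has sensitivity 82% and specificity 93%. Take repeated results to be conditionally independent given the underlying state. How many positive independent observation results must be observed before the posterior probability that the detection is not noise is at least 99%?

6

Prior odds = (1/3000)/(2999/3000) = 1/2999.
False-positive rate = 1 − 0.93 = 0.07; likelihood ratio of a positive = 0.82/0.07 = 82/7.
Target odds: 0.99 ÷ 0.01 = 99.
Need (1/2999) × (82/7)ⁿ ≥ 99, i.e. (82/7)ⁿ ≥ 296901.
(82/7)⁵ ≈220587 falls short of 296901 but (82/7)⁶ ≈2.58401e+06 reaches it, so n = 6.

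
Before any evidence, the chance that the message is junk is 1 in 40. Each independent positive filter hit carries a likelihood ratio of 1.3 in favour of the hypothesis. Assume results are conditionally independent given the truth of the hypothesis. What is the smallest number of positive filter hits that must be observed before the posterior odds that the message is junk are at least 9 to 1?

23

Prior odds: 0.025 ÷ 0.975 = 1/39.
Likelihood ratio per positive filter hit = 1.3.
Target odds = 9.
Need (1/39) × 1.3ⁿ ≥ 9, i.e. 1.3ⁿ ≥ 351.
1.3²² ≈321.184 falls short of 351 but 1.3²³ ≈417.539 reaches it, so n = 23.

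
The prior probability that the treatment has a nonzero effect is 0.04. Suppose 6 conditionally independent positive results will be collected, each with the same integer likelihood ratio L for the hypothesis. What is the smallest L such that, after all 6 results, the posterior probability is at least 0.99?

Prior odds = 0.04/0.96 = 1/24.
Target odds = 0.99/0.01 = 99.
Need L⁶ ≥ 99 ÷ (1/24) = 2376.
3⁶ = 729 < 2376 ≤ 4096 = 4⁶, so L = 4.

4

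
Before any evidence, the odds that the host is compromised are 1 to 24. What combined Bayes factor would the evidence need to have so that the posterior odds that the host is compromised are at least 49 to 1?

Prior odds = 1/24.
Target odds = 49.
Required Bayes factor = 49 ÷ (1/24) = 1176.

1176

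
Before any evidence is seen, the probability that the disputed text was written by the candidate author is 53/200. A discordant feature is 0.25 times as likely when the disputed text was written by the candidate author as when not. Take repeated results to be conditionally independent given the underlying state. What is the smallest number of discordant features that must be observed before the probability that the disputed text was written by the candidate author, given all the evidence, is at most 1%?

3

Prior odds = 0.265/0.735 = 53/147.
Likelihood ratio per discordant feature = 0.25.
Target odds: 0.01 ÷ 0.99 = 1/99.
Need (53/147) × 0.25ⁿ ≤ 1/99, i.e. 0.25ⁿ ≤ 49/1749.
0.25² = 0.0625 is still above 49/1749 but 0.25³ = 0.015625 is at or below it, so n = 3.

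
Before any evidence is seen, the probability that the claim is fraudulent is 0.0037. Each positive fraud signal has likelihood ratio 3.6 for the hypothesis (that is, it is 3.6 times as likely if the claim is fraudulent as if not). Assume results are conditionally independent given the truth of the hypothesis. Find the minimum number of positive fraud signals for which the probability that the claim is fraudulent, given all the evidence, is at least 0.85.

6

Prior odds: 0.0037 ÷ 0.9963 = 37/9963.
Likelihood ratio per positive fraud signal = 3.6.
Target odds: 0.85 ÷ 0.15 = 17/3.
Require 3.6ⁿ ≥ 17/3 ÷ (37/9963) = 56457/37.
3.6⁵ = 604.66176 falls short of 56457/37 but 3.6⁶ = 34012224/15625 reaches it, so n = 6.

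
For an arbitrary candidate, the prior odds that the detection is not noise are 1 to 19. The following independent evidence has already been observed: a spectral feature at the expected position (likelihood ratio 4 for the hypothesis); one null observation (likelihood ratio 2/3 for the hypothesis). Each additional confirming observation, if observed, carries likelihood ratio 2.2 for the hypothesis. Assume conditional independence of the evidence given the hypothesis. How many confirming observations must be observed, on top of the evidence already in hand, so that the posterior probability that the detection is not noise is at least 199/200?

Prior odds = 1/19.
Combined Bayes factor of the evidence already in hand = 4 × (2/3) = 8/3.
Odds after that evidence = (1/19) × 8/3 = 8/57.
Target odds = 0.995/0.005 = 199.
Need 2.2ⁿ ≥ 199 ÷ (8/57) = 1417.875.
2.2⁹ ≈1207.27 falls short of 1417.875 but 2.2¹⁰ ≈2655.99 reaches it, so n = 10.

10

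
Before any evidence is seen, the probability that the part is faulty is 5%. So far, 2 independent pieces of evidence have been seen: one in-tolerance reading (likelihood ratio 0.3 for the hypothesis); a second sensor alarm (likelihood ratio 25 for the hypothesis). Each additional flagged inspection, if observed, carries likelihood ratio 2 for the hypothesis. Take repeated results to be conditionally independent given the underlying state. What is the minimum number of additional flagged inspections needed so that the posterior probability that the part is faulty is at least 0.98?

Prior odds = 0.05/0.95 = 1/19.
Combined Bayes factor of the evidence already in hand = 0.3 × 25 = 7.5.
Odds after that evidence = (1/19) × 7.5 = 15/38.
Target odds = 0.98/0.02 = 49.
Need 2ⁿ ≥ 49 ÷ (15/38) = 1862/15.
2⁶ = 64 falls short of 1862/15 but 2⁷ = 128 reaches it, so n = 7.

7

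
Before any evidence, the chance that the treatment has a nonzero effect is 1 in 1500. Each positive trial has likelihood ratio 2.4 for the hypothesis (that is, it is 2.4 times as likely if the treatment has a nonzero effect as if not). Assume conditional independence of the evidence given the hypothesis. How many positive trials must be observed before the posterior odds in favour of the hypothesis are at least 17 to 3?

11

Prior odds = (1/1500)/(1499/1500) = 1/1499.
Likelihood ratio per positive trial = 2.4.
Target odds = 17/3.
Require 2.4ⁿ ≥ 17/3 ÷ (1/1499) = 25483/3.
2.4¹⁰ ≈6340.34 falls short of 25483/3 but 2.4¹¹ ≈15216.8 reaches it, so n = 11.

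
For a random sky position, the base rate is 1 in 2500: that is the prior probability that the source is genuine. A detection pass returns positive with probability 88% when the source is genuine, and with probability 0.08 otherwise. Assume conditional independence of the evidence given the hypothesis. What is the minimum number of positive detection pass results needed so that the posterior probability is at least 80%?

4

Prior odds = 0.0004/0.9996 = 1/2499.
Likelihood ratio of a positive result = 0.88/0.08 = 11.
Target posterior odds = 0.8/0.2 = 4.
Require 11ⁿ ≥ 4 ÷ (1/2499) = 9996.
11³ = 1331 falls short of 9996 but 11⁴ = 14641 reaches it, so n = 4.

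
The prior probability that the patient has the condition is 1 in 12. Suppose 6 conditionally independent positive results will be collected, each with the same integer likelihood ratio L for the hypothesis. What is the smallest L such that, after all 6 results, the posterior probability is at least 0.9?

Prior odds = (1/12)/(11/12) = 1/11.
Target odds = 0.9/0.1 = 9.
Need L⁶ ≥ 9 ÷ (1/11) = 99.
2⁶ = 64 < 99 ≤ 729 = 3⁶, so L = 3.

3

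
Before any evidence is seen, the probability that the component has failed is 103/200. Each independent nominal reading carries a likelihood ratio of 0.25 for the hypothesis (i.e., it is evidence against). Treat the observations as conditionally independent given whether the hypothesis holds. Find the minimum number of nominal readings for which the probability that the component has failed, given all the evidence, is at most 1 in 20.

3

Prior odds = 0.515/0.485 = 103/97.
Likelihood ratio per nominal reading = 0.25.
Target posterior odds = 0.05/0.95 = 1/19.
Require 0.25ⁿ ≤ 1/19 ÷ (103/97) = 97/1957.
0.25² = 0.0625 is still above 97/1957 but 0.25³ = 0.015625 is at or below it, so n = 3.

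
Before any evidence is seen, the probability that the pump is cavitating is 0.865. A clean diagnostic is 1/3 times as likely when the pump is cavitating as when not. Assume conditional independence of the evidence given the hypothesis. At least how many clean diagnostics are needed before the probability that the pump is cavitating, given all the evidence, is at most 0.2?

3

Prior odds: 0.865 ÷ 0.135 = 173/27.
Likelihood ratio per clean diagnostic = 1/3.
Target posterior odds = 0.2/0.8 = 0.25.
Need (173/27) × (1/3)ⁿ ≤ 0.25, i.e. (1/3)ⁿ ≤ 27/692.
(1/3)² = 1/9 is still above 27/692 but (1/3)³ = 1/27 is at or below it, so n = 3.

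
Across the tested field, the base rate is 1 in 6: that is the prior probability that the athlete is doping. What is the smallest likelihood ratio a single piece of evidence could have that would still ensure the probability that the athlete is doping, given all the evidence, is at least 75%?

15

Prior odds = (1/6)/(5/6) = 0.2.
Target odds = 0.75/0.25 = 3.
Required Bayes factor = 3 ÷ 0.2 = 15.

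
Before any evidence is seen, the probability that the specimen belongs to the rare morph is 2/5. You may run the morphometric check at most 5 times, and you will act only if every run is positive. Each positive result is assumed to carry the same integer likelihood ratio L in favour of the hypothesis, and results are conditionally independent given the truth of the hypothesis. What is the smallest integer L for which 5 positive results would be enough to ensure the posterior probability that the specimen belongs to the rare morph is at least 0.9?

2

Prior odds = 0.4/0.6 = 2/3.
Target odds = 0.9/0.1 = 9.
Need L⁵ ≥ 9 ÷ (2/3) = 13.5.
1⁵ = 1 < 13.5 ≤ 32 = 2⁵, so L = 2.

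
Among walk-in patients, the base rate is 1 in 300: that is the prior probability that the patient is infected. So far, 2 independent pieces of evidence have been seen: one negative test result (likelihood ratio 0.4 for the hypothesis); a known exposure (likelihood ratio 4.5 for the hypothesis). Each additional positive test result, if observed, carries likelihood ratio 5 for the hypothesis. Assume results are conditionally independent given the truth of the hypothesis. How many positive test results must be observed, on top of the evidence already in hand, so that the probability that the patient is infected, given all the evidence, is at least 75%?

4

Prior odds = (1/300)/(299/300) = 1/299.
Combined Bayes factor of the evidence already in hand = 0.4 × 4.5 = 1.8.
Odds after that evidence = (1/299) × 1.8 = 9/1495.
Target odds = 0.75/0.25 = 3.
Need 5ⁿ ≥ 3 ÷ (9/1495) = 1495/3.
5³ = 125 falls short of 1495/3 but 5⁴ = 625 reaches it, so n = 4.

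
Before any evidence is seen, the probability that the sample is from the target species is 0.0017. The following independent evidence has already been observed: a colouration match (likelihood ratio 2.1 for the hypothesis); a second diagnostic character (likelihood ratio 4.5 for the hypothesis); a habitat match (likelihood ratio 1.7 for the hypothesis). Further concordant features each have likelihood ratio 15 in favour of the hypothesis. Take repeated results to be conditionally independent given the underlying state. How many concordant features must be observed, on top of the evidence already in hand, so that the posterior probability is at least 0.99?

4

Prior odds = 0.0017/0.9983 = 17/9983.
Combined Bayes factor of the evidence already in hand = 2.1 × 4.5 × 1.7 = 16.065.
Odds after that evidence = (17/9983) × 16.065 = 54621/1996600.
Target odds = 0.99/0.01 = 99.
Need 15ⁿ ≥ 99 ÷ (54621/1996600) = 21962600/6069.
15³ = 3375 falls short of 21962600/6069 but 15⁴ = 50625 reaches it, so n = 4.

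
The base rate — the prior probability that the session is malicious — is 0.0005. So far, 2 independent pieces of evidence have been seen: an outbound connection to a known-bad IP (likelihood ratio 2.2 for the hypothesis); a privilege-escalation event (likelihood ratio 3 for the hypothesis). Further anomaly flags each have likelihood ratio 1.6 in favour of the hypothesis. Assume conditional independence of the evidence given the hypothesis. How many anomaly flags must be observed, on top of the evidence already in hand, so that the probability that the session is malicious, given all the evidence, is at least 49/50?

21

Prior odds = 0.0005/0.9995 = 1/1999.
Combined Bayes factor of the evidence already in hand = 2.2 × 3 = 6.6.
Odds after that evidence = (1/1999) × 6.6 = 33/9995.
Target odds = 0.98/0.02 = 49.
Need 1.6ⁿ ≥ 49 ÷ (33/9995) = 489755/33.
1.6²⁰ ≈12089.3 falls short of 489755/33 but 1.6²¹ ≈19342.8 reaches it, so n = 21.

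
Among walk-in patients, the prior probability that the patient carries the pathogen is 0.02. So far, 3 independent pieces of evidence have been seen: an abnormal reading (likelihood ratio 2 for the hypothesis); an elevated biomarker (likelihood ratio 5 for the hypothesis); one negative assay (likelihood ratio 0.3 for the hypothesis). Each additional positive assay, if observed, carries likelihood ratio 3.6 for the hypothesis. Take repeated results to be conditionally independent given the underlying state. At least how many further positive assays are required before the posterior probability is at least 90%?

4

Prior odds = 0.02/0.98 = 1/49.
Combined Bayes factor of the evidence already in hand = 2 × 5 × 0.3 = 3.
Odds after that evidence = (1/49) × 3 = 3/49.
Target odds = 0.9/0.1 = 9.
Need 3.6ⁿ ≥ 9 ÷ (3/49) = 147.
3.6³ = 46.656 falls short of 147 but 3.6⁴ = 167.9616 reaches it, so n = 4.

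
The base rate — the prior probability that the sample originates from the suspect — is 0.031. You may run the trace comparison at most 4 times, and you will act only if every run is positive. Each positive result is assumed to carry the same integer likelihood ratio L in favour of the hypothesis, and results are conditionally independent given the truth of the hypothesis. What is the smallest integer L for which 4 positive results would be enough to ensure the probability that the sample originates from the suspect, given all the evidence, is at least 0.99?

Prior odds = 0.031/0.969 = 31/969.
Target odds = 0.99/0.01 = 99.
Need L⁴ ≥ 99 ÷ (31/969) = 95931/31.
7⁴ = 2401 < 95931/31 ≤ 4096 = 8⁴, so L = 8.

8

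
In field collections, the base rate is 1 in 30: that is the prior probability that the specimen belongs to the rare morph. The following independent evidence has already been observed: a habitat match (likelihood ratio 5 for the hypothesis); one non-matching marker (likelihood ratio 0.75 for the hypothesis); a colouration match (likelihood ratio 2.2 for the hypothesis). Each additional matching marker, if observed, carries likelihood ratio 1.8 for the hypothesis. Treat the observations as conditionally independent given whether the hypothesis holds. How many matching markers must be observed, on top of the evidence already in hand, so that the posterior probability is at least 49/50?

9

Prior odds = (1/30)/(29/30) = 1/29.
Combined Bayes factor of the evidence already in hand = 5 × 0.75 × 2.2 = 8.25.
Odds after that evidence = (1/29) × 8.25 = 33/116.
Target odds = 0.98/0.02 = 49.
Need 1.8ⁿ ≥ 49 ÷ (33/116) = 5684/33.
1.8⁸ = 43046721/390625 falls short of 5684/33 but 1.8⁹ = 387420489/1953125 reaches it, so n = 9.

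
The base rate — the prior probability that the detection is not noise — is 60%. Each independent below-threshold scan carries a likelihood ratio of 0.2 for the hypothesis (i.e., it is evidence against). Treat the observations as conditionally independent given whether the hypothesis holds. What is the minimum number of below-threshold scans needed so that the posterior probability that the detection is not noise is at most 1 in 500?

Prior odds: 0.6 ÷ 0.4 = 1.5.
Likelihood ratio per below-threshold scan = 0.2.
Target posterior odds = 0.002/0.998 = 1/499.
Require 0.2ⁿ ≤ 1/499 ÷ 1.5 = 2/1497.
0.2⁴ = 0.0016 is still above 2/1497 but 0.2⁵ = 0.00032 is at or below it, so n = 5.

5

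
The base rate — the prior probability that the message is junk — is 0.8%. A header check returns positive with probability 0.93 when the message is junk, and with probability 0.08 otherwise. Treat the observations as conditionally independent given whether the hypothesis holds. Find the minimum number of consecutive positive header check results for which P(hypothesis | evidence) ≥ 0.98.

4

Prior odds: 0.008 ÷ 0.992 = 1/124.
Likelihood ratio of a positive result = 0.93/0.08 = 11.625.
Target posterior odds = 0.98/0.02 = 49.
Need (1/124) × 11.625ⁿ ≥ 49, i.e. 11.625ⁿ ≥ 6076.
11.625³ = 804357/512 falls short of 6076 but 11.625⁴ = 74805201/4096 reaches it, so n = 4.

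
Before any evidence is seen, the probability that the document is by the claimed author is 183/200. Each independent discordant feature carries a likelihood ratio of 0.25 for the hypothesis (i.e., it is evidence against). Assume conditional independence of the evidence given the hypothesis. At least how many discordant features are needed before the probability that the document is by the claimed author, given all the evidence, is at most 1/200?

6

Prior odds = 0.915/0.085 = 183/17.
Likelihood ratio per discordant feature = 0.25.
Target posterior odds = 0.005/0.995 = 1/199.
Need (183/17) × 0.25ⁿ ≤ 1/199, i.e. 0.25ⁿ ≤ 17/36417.
0.25⁵ = 1/1024 is still above 17/36417 but 0.25⁶ = 1/4096 is at or below it, so n = 6.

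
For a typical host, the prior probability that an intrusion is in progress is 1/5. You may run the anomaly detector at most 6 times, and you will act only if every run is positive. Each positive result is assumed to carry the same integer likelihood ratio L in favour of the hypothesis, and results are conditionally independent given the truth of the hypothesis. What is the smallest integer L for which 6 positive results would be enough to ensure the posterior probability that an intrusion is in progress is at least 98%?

3

Prior odds = 0.2/0.8 = 0.25.
Target odds = 0.98/0.02 = 49.
Need L⁶ ≥ 49 ÷ 0.25 = 196.
2⁶ = 64 < 196 ≤ 729 = 3⁶, so L = 3.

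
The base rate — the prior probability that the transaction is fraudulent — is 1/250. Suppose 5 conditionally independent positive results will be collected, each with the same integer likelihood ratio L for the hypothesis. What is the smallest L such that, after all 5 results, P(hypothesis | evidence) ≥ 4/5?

Prior odds = 0.004/0.996 = 1/249.
Target odds = 0.8/0.2 = 4.
Need L⁵ ≥ 4 ÷ (1/249) = 996.
3⁵ = 243 < 996 ≤ 1024 = 4⁵, so L = 4.

4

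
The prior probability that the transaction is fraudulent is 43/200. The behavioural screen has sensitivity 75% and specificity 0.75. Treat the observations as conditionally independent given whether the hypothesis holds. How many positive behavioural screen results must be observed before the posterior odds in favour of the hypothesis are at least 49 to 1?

Prior odds = 0.215/0.785 = 43/157.
False-positive rate = 1 − 0.75 = 0.25; likelihood ratio of a positive = 0.75/0.25 = 3.
Target odds = 49.
Need (43/157) × 3ⁿ ≥ 49, i.e. 3ⁿ ≥ 7693/43.
3⁴ = 81 falls short of 7693/43 but 3⁵ = 243 reaches it, so n = 5.

5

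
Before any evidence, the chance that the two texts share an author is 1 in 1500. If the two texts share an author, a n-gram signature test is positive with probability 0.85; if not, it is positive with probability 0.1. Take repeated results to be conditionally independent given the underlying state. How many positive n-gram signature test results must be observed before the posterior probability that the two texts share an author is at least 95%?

Prior odds = (1/1500)/(1499/1500) = 1/1499.
Likelihood ratio of a positive = 0.85/0.1 = 8.5.
Target odds: 0.95 ÷ 0.05 = 19.
Need (1/1499) × 8.5ⁿ ≥ 19, i.e. 8.5ⁿ ≥ 28481.
8.5⁴ = 5220.0625 falls short of 28481 but 8.5⁵ = 44370.53125 reaches it, so n = 5.

5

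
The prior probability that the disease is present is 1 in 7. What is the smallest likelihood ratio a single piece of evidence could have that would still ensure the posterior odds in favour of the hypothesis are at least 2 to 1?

Prior odds = (1/7)/(6/7) = 1/6.
Target odds = 2.
Required Bayes factor = 2 ÷ (1/6) = 12.

12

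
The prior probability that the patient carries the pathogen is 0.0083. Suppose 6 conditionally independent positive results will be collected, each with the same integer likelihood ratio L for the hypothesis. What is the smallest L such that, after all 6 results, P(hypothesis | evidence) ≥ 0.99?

Prior odds = 0.0083/0.9917 = 83/9917.
Target odds = 0.99/0.01 = 99.
Need L⁶ ≥ 99 ÷ (83/9917) = 981783/83.
4⁶ = 4096 < 981783/83 ≤ 15625 = 5⁶, so L = 5.

5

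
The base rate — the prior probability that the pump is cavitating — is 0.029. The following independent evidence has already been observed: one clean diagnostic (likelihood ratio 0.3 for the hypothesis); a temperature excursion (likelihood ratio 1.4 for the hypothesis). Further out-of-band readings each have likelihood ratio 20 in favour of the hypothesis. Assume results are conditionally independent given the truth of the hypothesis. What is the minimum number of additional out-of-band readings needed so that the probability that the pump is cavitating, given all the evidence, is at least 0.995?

Prior odds = 0.029/0.971 = 29/971.
Combined Bayes factor of the evidence already in hand = 0.3 × 1.4 = 0.42.
Odds after that evidence = (29/971) × 0.42 = 609/48550.
Target odds = 0.995/0.005 = 199.
Need 20ⁿ ≥ 199 ÷ (609/48550) = 9661450/609.
20³ = 8000 falls short of 9661450/609 but 20⁴ = 160000 reaches it, so n = 4.

4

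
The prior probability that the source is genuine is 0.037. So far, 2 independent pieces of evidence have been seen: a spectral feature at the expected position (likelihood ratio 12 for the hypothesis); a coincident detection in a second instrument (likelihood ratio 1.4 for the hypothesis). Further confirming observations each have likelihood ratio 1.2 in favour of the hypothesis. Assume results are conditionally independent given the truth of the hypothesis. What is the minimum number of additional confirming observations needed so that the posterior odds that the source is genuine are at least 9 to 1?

15

Prior odds = 0.037/0.963 = 37/963.
Combined Bayes factor of the evidence already in hand = 12 × 1.4 = 16.8.
Odds after that evidence = (37/963) × 16.8 = 1036/1605.
Target odds = 9.
Need 1.2ⁿ ≥ 9 ÷ (1036/1605) = 14445/1036.
1.2¹⁴ ≈12.8392 falls short of 14445/1036 but 1.2¹⁵ ≈15.407 reaches it, so n = 15.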